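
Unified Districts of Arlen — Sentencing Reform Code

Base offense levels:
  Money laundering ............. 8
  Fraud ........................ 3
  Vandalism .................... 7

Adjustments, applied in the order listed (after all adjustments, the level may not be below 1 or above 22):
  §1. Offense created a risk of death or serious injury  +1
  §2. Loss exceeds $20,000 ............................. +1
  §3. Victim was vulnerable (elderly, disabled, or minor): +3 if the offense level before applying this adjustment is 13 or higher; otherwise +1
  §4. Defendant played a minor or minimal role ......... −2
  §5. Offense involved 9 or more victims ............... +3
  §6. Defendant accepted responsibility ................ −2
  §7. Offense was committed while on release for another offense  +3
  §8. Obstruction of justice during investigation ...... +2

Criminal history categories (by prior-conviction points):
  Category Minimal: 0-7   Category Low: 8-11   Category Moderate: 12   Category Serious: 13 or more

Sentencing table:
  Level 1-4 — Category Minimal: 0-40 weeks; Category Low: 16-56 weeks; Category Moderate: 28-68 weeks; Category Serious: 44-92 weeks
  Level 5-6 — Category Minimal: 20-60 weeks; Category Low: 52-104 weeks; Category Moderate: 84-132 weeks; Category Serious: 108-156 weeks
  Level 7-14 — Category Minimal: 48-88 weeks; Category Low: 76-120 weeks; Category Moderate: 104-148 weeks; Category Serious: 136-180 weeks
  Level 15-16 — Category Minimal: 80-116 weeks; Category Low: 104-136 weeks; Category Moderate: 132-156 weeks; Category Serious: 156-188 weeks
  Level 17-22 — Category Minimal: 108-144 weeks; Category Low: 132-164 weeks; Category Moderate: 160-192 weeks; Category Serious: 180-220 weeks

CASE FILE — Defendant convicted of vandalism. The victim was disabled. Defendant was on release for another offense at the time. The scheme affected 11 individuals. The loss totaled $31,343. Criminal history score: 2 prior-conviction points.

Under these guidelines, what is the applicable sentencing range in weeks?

80-116 weeks

Base offense level for vandalism: 7.
§2 applies: 7 + 1 = 8.
§3 applies (level before this adjustment is 8 < 13, so +1): 8 + 1 = 9.
§5 applies: 9 + 3 = 12.
§6 does not apply.
§7 applies: 12 + 3 = 15.
§8 does not apply.
Final offense level: 15.
Criminal history: 2 prior points → Category Minimal (0-7).
Level 15 falls in the 15-16 band.
Grid: Level 15-16 × Category Minimal = 80-116 weeks.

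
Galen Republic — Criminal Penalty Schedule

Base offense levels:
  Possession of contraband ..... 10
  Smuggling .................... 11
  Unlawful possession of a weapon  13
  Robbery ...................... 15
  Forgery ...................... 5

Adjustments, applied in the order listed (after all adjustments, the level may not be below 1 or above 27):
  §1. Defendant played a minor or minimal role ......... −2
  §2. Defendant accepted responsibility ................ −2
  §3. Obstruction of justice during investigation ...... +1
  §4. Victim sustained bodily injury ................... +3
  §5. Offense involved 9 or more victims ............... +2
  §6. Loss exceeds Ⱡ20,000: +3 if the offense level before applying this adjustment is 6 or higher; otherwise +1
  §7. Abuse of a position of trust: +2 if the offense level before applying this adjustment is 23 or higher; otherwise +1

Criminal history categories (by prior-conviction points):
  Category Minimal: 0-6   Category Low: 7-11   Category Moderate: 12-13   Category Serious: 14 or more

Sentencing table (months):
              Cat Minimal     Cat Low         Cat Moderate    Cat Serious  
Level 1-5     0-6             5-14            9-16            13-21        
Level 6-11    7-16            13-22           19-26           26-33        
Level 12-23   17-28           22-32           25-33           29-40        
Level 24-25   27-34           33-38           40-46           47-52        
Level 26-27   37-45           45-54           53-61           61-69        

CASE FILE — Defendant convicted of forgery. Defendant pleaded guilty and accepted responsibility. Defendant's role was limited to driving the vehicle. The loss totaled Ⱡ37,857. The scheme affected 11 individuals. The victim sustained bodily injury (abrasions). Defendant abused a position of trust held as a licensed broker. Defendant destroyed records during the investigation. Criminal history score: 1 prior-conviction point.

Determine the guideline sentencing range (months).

Base offense level for forgery: 5.
§1 applies: 5 − 2 = 3.
§2 applies: 3 − 2 = 1.
§3 applies: 1 + 1 = 2.
§4 applies: 2 + 3 = 5.
§5 applies: 5 + 2 = 7.
§6 applies (level before this adjustment is 7 ≥ 6, so +3): 7 + 3 = 10.
§7 applies (level before this adjustment is 10 < 23, so +1): 10 + 1 = 11.
Final offense level: 11.
Criminal history: 1 prior point → Category Minimal (0-6).
Level 11 falls in the 6-11 band.
Grid: Level 6-11 × Category Minimal = 7-16 months.

7-16 months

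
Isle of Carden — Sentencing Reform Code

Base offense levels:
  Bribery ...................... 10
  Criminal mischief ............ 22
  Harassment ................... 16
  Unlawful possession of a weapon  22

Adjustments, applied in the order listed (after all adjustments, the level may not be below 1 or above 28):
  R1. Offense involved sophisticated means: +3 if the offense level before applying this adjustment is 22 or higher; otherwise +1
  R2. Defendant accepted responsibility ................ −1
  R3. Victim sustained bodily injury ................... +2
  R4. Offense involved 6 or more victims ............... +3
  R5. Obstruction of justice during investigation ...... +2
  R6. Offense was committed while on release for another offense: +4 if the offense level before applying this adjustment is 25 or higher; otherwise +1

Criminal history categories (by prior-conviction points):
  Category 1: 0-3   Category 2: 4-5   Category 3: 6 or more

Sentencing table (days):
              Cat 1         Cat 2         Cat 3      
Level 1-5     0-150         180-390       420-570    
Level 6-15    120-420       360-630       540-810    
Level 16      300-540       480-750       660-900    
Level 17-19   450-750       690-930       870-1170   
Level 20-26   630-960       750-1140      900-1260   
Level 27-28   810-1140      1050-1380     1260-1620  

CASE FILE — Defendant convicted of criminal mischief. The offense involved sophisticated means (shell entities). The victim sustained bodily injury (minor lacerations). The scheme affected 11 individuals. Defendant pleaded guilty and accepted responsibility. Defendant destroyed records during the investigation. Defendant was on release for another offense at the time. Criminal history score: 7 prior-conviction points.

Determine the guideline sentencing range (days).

1260-1620 days

Base offense level for criminal mischief: 22.
R1 applies (level before this adjustment is 22 ≥ 22, so +3): 22 + 3 = 25.
R2 applies: 25 − 1 = 24.
R3 applies: 24 + 2 = 26.
R4 applies: 26 + 3 = 29.
R5 applies: 29 + 2 = 31.
R6 applies (level before this adjustment is 31 ≥ 25, so +4): 31 + 4 = 35.
Level 35 exceeds the maximum of 28; capped at 28.
Final offense level: 28.
Criminal history: 7 prior points → Category 3 (6+).
Level 28 falls in the 27-28 band.
Grid: Level 27-28 × Category 3 = 1260-1620 days.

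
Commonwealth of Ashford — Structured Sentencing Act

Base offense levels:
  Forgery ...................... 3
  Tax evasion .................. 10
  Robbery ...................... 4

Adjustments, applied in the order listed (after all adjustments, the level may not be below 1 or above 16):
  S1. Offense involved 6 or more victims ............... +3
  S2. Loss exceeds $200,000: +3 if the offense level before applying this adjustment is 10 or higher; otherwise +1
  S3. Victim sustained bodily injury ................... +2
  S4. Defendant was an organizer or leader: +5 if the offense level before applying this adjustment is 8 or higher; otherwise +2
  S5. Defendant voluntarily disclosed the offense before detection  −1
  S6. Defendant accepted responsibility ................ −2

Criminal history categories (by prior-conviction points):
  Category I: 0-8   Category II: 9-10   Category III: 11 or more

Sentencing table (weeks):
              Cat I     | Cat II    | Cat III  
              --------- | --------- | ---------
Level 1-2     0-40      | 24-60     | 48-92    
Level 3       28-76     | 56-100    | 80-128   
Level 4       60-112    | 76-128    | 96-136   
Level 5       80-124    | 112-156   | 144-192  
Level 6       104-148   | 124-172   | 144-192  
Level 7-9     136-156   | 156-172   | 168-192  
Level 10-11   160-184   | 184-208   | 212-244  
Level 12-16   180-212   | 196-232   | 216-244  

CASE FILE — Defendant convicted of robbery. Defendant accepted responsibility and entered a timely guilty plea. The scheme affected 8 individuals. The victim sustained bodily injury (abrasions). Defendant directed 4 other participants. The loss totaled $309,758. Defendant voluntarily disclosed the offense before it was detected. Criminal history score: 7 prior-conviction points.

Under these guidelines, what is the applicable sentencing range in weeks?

Base offense level for robbery: 4.
S1 applies: 4 + 3 = 7.
S2 applies (level before this adjustment is 7 < 10, so +1): 7 + 1 = 8.
S3 applies: 8 + 2 = 10.
S4 applies (level before this adjustment is 10 ≥ 8, so +5): 10 + 5 = 15.
S5 applies: 15 − 1 = 14.
S6 applies: 14 − 2 = 12.
Final offense level: 12.
Criminal history: 7 prior points → Category I (0-8).
Level 12 falls in the 12-16 band.
Grid: Level 12-16 × Category I = 180-212 weeks.

180-212 weeks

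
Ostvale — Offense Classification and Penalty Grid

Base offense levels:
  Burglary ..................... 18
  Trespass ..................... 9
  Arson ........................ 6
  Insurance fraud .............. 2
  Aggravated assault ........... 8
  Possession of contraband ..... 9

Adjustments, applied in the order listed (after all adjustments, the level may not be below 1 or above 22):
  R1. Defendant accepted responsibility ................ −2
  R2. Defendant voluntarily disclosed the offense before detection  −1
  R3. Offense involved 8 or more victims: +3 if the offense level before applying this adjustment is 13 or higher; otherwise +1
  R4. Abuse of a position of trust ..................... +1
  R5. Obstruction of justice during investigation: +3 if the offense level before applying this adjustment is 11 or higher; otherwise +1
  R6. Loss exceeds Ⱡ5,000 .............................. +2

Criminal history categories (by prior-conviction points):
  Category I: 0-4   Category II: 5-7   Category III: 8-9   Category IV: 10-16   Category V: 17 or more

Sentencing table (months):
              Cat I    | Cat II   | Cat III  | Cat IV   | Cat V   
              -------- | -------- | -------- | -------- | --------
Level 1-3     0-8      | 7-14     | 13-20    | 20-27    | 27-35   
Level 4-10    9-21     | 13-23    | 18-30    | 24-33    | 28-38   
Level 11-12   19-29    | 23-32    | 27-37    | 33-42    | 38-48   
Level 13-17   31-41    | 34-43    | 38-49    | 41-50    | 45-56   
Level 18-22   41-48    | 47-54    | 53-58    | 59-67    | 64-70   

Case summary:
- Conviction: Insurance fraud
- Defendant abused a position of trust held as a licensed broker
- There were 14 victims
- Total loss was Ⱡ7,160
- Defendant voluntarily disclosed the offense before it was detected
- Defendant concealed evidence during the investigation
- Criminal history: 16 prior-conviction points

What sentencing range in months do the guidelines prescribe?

24-33 months

Base offense level for insurance fraud: 2.
R2 applies: 2 − 1 = 1.
R3 applies (level before this adjustment is 1 < 13, so +1): 1 + 1 = 2.
R4 applies: 2 + 1 = 3.
R5 applies (level before this adjustment is 3 < 11, so +1): 3 + 1 = 4.
R6 applies: 4 + 2 = 6.
Final offense level: 6.
Criminal history: 16 prior points → Category IV (10-16).
Level 6 falls in the 4-10 band.
Grid: Level 4-10 × Category IV = 24-33 months.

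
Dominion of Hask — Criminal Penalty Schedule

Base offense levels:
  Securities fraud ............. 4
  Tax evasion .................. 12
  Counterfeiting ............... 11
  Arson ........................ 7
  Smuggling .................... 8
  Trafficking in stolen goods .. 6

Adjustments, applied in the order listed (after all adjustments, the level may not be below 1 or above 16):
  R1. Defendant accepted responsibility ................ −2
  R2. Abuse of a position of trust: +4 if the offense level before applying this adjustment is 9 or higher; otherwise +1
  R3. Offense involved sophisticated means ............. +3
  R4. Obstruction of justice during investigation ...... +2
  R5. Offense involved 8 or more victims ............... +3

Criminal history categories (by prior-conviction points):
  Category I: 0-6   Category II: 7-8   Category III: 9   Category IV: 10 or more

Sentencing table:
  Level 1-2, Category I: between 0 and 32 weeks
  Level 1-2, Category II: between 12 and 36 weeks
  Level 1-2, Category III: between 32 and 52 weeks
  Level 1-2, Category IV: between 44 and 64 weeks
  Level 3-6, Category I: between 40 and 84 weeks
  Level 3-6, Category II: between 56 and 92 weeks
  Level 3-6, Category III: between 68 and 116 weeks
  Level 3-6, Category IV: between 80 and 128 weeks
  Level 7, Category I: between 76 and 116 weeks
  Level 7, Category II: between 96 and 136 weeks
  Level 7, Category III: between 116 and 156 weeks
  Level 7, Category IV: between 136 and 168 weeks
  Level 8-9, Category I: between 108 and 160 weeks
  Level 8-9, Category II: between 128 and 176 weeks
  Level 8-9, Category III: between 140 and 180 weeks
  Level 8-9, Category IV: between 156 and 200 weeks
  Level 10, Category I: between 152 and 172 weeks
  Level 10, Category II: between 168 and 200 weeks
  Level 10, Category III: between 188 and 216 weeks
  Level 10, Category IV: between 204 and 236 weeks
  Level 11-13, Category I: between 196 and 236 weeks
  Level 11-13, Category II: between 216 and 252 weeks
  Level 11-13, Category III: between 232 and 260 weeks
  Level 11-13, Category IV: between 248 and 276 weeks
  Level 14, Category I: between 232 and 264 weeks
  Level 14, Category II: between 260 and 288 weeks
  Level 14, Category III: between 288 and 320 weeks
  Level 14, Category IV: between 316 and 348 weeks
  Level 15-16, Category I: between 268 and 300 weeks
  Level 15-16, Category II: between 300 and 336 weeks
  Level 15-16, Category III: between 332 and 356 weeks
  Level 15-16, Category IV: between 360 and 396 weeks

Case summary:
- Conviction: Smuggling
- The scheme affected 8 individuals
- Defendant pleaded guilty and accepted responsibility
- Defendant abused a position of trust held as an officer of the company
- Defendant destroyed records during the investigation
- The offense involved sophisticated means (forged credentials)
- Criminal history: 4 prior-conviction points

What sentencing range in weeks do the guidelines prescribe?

Base offense level for smuggling: 8.
R1 applies: 8 − 2 = 6.
R2 applies (level before this adjustment is 6 < 9, so +1): 6 + 1 = 7.
R3 applies: 7 + 3 = 10.
R4 applies: 10 + 2 = 12.
R5 applies: 12 + 3 = 15.
Final offense level: 15.
Criminal history: 4 prior points → Category I (0-6).
Level 15 falls in the 15-16 band.
Grid: Level 15-16 × Category I = 268-300 weeks.

268-300 weeks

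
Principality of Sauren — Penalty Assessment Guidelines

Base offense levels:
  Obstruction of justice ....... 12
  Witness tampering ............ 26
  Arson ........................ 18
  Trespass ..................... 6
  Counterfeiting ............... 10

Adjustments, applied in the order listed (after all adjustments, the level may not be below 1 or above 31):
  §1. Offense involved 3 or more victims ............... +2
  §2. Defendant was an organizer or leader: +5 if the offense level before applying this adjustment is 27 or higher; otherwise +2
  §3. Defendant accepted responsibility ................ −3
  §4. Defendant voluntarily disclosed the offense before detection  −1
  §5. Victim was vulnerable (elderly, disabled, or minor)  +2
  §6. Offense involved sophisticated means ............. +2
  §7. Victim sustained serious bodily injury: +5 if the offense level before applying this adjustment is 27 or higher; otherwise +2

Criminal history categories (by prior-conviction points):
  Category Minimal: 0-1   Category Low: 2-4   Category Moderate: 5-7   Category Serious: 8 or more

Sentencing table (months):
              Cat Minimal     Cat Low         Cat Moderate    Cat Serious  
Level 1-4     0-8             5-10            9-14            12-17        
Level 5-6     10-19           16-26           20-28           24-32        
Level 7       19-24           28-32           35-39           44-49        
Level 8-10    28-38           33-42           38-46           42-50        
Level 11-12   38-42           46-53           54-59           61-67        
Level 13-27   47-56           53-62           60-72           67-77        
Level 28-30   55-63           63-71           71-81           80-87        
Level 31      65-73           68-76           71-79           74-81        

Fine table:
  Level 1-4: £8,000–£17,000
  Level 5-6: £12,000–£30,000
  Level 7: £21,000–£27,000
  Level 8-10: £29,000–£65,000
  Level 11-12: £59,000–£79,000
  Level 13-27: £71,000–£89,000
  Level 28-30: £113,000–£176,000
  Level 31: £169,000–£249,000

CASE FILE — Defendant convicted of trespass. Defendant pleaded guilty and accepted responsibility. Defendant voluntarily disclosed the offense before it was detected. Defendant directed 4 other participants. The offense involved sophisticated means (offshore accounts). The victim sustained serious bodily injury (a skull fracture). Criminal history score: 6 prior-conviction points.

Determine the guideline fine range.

Base offense level for trespass: 6.
§2 applies (level before this adjustment is 6 < 27, so +2): 6 + 2 = 8.
§3 applies: 8 − 3 = 5.
§4 applies: 5 − 1 = 4.
§5 does not apply.
§6 applies: 4 + 2 = 6.
§7 applies (level before this adjustment is 6 < 27, so +2): 6 + 2 = 8.
Final offense level: 8.
Level 8 falls in the 8-10 band.
Fine table: Level 8-10 → £29,000–£65,000.

£29,000–£65,000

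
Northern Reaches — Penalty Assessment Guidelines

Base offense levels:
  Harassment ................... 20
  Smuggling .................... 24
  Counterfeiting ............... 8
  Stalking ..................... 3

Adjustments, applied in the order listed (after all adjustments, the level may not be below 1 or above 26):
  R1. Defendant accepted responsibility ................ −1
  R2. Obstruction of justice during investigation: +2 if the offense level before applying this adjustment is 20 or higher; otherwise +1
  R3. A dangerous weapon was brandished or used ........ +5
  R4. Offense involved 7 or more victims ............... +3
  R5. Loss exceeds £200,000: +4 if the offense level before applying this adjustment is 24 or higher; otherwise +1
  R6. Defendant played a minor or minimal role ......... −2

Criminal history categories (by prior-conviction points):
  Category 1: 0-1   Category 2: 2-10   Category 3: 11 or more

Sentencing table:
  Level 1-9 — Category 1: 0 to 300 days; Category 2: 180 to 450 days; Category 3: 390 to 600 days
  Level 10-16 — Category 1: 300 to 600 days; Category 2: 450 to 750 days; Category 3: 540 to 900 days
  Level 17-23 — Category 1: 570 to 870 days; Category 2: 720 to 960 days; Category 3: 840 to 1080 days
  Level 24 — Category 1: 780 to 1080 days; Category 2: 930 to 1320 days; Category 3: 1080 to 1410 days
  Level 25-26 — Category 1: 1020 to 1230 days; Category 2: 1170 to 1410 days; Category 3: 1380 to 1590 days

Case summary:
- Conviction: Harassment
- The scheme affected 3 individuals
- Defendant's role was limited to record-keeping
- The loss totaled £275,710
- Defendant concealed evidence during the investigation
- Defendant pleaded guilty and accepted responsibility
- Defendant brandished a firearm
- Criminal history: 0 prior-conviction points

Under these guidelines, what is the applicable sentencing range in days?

1020-1230 days

Base offense level for harassment: 20.
R1 applies: 20 − 1 = 19.
R2 applies (level before this adjustment is 19 < 20, so +1): 19 + 1 = 20.
R3 applies: 20 + 5 = 25.
R5 applies (level before this adjustment is 25 ≥ 24, so +4): 25 + 4 = 29.
R6 applies: 29 − 2 = 27.
Level 27 exceeds the maximum of 26; capped at 26.
Final offense level: 26.
Criminal history: 0 prior points → Category 1 (0-1).
Level 26 falls in the 25-26 band.
Grid: Level 25-26 × Category 1 = 1020-1230 days.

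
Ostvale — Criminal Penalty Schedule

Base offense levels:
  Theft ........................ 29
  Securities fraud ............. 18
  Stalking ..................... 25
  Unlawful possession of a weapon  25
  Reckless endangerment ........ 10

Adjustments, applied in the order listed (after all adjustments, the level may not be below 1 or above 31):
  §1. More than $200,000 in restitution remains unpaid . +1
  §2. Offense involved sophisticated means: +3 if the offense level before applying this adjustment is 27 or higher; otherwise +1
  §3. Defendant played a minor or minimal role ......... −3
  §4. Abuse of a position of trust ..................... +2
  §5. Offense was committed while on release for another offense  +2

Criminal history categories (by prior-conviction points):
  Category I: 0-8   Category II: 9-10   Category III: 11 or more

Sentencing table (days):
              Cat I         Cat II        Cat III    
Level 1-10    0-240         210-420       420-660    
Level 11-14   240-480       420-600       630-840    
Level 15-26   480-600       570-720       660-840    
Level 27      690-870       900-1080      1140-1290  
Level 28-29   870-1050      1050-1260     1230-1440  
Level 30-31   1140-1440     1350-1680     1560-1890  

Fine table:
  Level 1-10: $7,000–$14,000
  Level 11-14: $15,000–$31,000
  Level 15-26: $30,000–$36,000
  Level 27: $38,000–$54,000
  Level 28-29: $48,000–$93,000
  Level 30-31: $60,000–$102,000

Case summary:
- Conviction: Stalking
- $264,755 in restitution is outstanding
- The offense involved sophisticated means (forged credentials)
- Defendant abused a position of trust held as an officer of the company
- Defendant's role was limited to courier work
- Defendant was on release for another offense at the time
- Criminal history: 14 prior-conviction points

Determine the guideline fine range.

$48,000–$93,000

Base offense level for stalking: 25.
§1 applies: 25 + 1 = 26.
§2 applies (level before this adjustment is 26 < 27, so +1): 26 + 1 = 27.
§3 applies: 27 − 3 = 24.
§4 applies: 24 + 2 = 26.
§5 applies: 26 + 2 = 28.
Final offense level: 28.
Level 28 falls in the 28-29 band.
Fine table: Level 28-29 → $48,000–$93,000.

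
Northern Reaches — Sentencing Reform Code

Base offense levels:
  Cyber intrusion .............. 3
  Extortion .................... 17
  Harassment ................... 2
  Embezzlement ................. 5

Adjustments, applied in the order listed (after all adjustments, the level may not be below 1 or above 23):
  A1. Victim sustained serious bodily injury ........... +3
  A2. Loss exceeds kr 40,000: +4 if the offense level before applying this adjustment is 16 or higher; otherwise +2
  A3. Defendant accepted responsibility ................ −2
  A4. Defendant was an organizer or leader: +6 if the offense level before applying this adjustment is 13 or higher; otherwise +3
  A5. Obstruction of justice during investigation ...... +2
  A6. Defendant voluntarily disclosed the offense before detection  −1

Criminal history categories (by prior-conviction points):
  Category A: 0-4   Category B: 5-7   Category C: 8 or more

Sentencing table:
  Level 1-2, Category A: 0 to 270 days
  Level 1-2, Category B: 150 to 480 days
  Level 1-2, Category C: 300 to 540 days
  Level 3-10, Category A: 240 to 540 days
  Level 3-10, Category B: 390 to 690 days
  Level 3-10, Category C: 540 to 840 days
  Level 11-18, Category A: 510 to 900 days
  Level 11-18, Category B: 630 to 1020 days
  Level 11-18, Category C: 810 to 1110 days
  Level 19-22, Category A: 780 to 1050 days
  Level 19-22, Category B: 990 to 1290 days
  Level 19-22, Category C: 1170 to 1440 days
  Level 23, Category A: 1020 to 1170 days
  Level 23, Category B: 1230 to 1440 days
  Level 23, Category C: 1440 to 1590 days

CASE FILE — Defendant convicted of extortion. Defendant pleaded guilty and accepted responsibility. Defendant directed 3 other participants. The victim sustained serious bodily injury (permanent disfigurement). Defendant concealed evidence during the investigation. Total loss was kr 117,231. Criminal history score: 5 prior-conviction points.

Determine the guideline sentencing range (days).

1230-1440 days

Base offense level for extortion: 17.
A1 applies: 17 + 3 = 20.
A2 applies (level before this adjustment is 20 ≥ 16, so +4): 20 + 4 = 24.
A3 applies: 24 − 2 = 22.
A4 applies (level before this adjustment is 22 ≥ 13, so +6): 22 + 6 = 28.
A5 applies: 28 + 2 = 30.
A6 does not apply.
Level 30 exceeds the maximum of 23; capped at 23.
Final offense level: 23.
Criminal history: 5 prior points → Category B (5-7).
Level 23 falls in the 23 band.
Grid: Level 23 × Category B = 1230-1440 days.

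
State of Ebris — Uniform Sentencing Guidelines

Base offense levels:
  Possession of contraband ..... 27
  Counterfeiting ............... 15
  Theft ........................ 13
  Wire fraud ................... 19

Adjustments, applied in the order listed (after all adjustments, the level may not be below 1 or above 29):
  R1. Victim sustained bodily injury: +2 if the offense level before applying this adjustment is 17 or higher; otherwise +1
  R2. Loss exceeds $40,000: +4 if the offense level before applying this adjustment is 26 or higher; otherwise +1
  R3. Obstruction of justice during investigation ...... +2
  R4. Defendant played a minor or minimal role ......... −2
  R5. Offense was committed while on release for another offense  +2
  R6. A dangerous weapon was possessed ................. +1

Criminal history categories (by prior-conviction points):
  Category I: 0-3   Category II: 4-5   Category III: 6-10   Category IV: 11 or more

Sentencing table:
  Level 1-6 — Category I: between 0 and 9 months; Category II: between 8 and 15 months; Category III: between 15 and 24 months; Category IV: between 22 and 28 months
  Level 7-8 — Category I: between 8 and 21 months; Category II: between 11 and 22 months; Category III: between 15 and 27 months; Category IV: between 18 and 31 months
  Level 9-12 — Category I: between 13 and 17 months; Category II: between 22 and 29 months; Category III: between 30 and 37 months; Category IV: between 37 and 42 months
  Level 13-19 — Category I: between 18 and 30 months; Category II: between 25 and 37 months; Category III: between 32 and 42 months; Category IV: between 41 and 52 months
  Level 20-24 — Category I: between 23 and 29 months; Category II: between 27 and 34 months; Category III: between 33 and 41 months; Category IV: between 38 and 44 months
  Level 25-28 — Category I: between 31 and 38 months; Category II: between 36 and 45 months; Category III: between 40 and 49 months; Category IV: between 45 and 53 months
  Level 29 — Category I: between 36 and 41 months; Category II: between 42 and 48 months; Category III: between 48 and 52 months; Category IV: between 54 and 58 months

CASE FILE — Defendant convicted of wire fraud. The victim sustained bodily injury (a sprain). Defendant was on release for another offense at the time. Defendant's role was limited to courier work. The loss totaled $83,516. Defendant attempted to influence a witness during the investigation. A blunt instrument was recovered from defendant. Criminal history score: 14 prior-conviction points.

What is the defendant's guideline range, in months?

45-53 months

Base offense level for wire fraud: 19.
R1 applies (level before this adjustment is 19 ≥ 17, so +2): 19 + 2 = 21.
R2 applies (level before this adjustment is 21 < 26, so +1): 21 + 1 = 22.
R3 applies: 22 + 2 = 24.
R4 applies: 24 − 2 = 22.
R5 applies: 22 + 2 = 24.
R6 applies: 24 + 1 = 25.
Final offense level: 25.
Criminal history: 14 prior points → Category IV (11+).
Level 25 falls in the 25-28 band.
Grid: Level 25-28 × Category IV = 45-53 months.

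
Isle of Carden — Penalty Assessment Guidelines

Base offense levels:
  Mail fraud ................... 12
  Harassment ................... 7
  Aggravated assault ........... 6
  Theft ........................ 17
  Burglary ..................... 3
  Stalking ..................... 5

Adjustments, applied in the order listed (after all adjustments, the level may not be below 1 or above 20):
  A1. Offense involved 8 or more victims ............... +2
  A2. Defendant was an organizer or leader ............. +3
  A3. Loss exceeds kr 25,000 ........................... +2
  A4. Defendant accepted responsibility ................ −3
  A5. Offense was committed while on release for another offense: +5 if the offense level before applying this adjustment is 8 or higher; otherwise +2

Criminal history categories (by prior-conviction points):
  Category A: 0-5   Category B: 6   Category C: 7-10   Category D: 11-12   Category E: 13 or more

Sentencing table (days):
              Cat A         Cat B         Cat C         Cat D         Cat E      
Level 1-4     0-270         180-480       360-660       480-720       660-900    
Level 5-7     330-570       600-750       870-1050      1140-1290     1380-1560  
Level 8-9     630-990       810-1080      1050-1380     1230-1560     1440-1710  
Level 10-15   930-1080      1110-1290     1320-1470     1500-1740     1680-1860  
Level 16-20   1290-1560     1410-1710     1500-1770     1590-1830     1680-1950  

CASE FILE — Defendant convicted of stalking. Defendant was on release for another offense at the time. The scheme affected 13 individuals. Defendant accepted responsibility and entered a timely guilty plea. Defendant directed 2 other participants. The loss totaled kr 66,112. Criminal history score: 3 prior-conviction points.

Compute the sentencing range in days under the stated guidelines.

930-1080 days

Base offense level for stalking: 5.
A1 applies: 5 + 2 = 7.
A2 applies: 7 + 3 = 10.
A3 applies: 10 + 2 = 12.
A4 applies: 12 − 3 = 9.
A5 applies (level before this adjustment is 9 ≥ 8, so +5): 9 + 5 = 14.
Final offense level: 14.
Criminal history: 3 prior points → Category A (0-5).
Level 14 falls in the 10-15 band.
Grid: Level 10-15 × Category A = 930-1080 days.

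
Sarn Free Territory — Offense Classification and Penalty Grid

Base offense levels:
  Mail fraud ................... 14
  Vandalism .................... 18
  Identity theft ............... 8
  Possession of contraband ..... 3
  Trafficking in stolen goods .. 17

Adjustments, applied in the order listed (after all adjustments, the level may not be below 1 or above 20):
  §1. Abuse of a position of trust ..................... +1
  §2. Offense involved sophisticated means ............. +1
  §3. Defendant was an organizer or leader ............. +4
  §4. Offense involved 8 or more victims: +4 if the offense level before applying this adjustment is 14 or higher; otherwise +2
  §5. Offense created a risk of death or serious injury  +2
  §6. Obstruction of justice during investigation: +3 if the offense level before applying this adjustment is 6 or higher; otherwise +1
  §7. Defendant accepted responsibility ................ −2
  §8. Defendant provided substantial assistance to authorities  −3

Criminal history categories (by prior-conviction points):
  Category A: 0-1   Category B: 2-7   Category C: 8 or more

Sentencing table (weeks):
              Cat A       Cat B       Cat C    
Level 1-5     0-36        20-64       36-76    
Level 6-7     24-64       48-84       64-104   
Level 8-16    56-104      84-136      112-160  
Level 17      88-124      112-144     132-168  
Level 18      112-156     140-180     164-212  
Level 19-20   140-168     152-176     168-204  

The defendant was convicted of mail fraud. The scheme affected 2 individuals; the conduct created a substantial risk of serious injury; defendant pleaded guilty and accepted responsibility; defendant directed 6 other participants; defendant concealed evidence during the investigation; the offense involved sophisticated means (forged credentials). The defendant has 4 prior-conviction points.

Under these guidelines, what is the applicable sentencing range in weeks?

Base offense level for mail fraud: 14.
§2 applies: 14 + 1 = 15.
§3 applies: 15 + 4 = 19.
§5 applies: 19 + 2 = 21.
§6 applies (level before this adjustment is 21 ≥ 6, so +3): 21 + 3 = 24.
§7 applies: 24 − 2 = 22.
§8 does not apply.
Level 22 exceeds the maximum of 20; capped at 20.
Final offense level: 20.
Criminal history: 4 prior points → Category B (2-7).
Level 20 falls in the 19-20 band.
Grid: Level 19-20 × Category B = 152-176 weeks.

152-176 weeks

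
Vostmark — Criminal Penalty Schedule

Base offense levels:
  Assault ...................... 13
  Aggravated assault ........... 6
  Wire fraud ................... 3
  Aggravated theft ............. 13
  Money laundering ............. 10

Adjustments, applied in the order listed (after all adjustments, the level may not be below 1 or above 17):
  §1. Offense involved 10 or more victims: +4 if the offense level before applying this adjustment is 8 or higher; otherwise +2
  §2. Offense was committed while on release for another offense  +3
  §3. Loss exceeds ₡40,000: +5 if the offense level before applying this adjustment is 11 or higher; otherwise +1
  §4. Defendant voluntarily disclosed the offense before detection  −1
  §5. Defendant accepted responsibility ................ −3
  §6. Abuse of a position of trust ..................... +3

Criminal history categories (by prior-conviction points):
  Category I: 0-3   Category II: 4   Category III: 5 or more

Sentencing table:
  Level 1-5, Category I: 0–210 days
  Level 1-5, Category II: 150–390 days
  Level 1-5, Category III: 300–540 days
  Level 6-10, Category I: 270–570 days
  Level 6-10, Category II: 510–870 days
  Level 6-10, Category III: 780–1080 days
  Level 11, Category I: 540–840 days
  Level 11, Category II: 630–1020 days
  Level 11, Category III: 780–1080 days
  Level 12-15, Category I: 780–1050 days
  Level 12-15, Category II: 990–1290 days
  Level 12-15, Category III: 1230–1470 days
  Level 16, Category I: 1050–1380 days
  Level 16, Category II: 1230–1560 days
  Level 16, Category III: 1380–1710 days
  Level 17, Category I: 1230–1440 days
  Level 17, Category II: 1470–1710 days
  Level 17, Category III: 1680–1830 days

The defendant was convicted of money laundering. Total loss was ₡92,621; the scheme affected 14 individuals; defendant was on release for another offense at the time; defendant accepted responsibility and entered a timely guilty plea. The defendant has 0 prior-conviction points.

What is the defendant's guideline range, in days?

1230-1440 days

Base offense level for money laundering: 10.
§1 applies (level before this adjustment is 10 ≥ 8, so +4): 10 + 4 = 14.
§2 applies: 14 + 3 = 17.
§3 applies (level before this adjustment is 17 ≥ 11, so +5): 17 + 5 = 22.
§5 applies: 22 − 3 = 19.
Level 19 exceeds the maximum of 17; capped at 17.
Final offense level: 17.
Criminal history: 0 prior points → Category I (0-3).
Level 17 falls in the 17 band.
Grid: Level 17 × Category I = 1230-1440 days.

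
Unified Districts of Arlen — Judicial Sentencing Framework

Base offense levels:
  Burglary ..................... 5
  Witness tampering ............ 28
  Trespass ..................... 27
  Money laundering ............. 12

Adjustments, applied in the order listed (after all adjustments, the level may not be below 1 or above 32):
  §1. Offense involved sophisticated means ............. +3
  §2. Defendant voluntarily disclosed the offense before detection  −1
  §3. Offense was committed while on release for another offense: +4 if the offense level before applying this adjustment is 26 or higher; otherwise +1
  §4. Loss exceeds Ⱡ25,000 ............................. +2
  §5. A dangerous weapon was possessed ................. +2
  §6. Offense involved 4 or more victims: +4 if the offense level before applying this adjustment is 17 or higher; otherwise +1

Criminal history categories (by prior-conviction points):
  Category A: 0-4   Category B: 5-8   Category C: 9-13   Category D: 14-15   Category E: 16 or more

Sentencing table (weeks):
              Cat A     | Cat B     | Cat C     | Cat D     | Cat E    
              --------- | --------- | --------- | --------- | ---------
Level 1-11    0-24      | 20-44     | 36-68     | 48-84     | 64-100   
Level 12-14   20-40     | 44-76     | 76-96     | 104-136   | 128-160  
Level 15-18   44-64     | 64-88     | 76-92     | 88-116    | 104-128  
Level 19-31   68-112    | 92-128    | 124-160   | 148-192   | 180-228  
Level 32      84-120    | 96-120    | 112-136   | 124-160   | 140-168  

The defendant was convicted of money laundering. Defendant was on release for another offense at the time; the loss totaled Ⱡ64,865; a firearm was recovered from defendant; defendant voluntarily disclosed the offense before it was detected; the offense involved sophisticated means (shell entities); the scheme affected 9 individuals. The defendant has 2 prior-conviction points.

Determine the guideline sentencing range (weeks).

68-112 weeks

Base offense level for money laundering: 12.
§1 applies: 12 + 3 = 15.
§2 applies: 15 − 1 = 14.
§3 applies (level before this adjustment is 14 < 26, so +1): 14 + 1 = 15.
§4 applies: 15 + 2 = 17.
§5 applies: 17 + 2 = 19.
§6 applies (level before this adjustment is 19 ≥ 17, so +4): 19 + 4 = 23.
Final offense level: 23.
Criminal history: 2 prior points → Category A (0-4).
Level 23 falls in the 19-31 band.
Grid: Level 19-31 × Category A = 68-112 weeks.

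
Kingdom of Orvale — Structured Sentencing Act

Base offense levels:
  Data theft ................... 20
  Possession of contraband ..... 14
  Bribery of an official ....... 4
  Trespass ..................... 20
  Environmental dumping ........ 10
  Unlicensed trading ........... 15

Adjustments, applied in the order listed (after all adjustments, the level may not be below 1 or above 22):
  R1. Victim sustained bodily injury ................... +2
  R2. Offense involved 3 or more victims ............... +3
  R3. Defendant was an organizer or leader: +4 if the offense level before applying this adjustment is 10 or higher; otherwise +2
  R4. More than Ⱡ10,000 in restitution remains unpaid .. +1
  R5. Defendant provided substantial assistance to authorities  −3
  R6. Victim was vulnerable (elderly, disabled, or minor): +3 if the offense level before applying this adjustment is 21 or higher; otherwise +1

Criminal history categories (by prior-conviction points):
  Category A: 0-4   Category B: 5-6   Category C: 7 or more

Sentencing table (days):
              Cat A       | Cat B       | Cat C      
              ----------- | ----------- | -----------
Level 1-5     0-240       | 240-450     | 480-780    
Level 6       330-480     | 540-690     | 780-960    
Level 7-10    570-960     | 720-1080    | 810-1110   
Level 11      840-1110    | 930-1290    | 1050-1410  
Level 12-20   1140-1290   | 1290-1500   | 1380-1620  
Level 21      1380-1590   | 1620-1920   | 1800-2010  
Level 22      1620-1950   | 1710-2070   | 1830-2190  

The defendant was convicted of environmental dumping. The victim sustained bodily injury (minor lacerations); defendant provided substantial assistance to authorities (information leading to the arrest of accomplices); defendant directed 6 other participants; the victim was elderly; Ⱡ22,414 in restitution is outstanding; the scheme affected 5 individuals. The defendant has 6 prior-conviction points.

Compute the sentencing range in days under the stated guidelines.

1290-1500 days

Base offense level for environmental dumping: 10.
R1 applies: 10 + 2 = 12.
R2 applies: 12 + 3 = 15.
R3 applies (level before this adjustment is 15 ≥ 10, so +4): 15 + 4 = 19.
R4 applies: 19 + 1 = 20.
R5 applies: 20 − 3 = 17.
R6 applies (level before this adjustment is 17 < 21, so +1): 17 + 1 = 18.
Final offense level: 18.
Criminal history: 6 prior points → Category B (5-6).
Level 18 falls in the 12-20 band.
Grid: Level 12-20 × Category B = 1290-1500 days.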